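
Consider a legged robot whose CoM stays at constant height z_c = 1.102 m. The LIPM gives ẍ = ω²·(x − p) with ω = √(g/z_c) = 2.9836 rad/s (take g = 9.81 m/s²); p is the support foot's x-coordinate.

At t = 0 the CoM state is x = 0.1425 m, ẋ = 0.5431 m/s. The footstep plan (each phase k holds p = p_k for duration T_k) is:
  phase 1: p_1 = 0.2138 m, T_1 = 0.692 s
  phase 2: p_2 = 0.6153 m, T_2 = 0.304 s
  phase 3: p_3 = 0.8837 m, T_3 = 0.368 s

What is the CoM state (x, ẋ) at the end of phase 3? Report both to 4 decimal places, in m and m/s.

phase 1: p=0.2138, T=0.692, ωT=2.064651, cosh=4.004705, sinh=3.877843; start (x,ẋ)=(0.142500, 0.543100) → end (x,ẋ)=(0.634142, 1.350019)
phase 2: p=0.6153, T=0.304, ωT=0.907014, cosh=1.440322, sinh=1.036594; start (x,ẋ)=(0.634142, 1.350019) → end (x,ẋ)=(1.111477, 2.002737)
phase 3: p=0.8837, T=0.368, ωT=1.097965, cosh=1.665804, sinh=1.332254; start (x,ẋ)=(1.111477, 2.002737) → end (x,ẋ)=(2.157405, 4.241561)

x = 2.1574, ẋ = 4.2416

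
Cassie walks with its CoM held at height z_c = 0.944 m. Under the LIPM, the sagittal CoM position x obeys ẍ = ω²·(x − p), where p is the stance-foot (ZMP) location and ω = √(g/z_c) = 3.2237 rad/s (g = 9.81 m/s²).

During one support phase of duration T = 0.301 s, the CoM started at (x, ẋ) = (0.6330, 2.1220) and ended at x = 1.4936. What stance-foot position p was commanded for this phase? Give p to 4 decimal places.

p = 0.4034

ωT = 3.2237·0.301 = 0.970334; cosh(ωT) = 1.508891, sinh(ωT) = 1.129934
x(T) = p + (x₀−p)·cosh(ωT) + (ẋ₀/ω)·sinh(ωT) ⇒ p·(1 − cosh) = x(T) − x₀·cosh − (ẋ₀/ω)·sinh
numerator   = 1.4936 − (0.6330)·1.508891 − (2.1220/3.2237)·1.129934 = -0.205307
denominator = 1 − 1.508891 = -0.508891
p = -0.205307 / -0.508891 = 0.4034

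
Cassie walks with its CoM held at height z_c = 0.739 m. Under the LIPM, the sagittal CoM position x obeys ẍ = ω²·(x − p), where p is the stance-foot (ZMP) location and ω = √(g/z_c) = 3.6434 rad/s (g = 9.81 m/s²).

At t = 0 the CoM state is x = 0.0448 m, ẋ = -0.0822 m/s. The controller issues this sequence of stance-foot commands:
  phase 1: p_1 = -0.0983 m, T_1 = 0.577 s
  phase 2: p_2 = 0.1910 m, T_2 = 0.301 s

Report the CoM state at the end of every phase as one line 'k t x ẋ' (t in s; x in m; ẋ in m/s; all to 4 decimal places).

phase 1: p=-0.0983, T=0.577, ωT=2.102242, cosh=4.153340, sinh=4.031158; start (x,ẋ)=(0.044800, -0.082200) → end (x,ẋ)=(0.405095, 1.760322)
phase 2: p=0.1910, T=0.301, ωT=1.096663, cosh=1.664071, sinh=1.330088; start (x,ẋ)=(0.405095, 1.760322) → end (x,ẋ)=(1.189905, 3.966813)

1 0.5770 0.4051 1.7603
2 0.8780 1.1899 3.9668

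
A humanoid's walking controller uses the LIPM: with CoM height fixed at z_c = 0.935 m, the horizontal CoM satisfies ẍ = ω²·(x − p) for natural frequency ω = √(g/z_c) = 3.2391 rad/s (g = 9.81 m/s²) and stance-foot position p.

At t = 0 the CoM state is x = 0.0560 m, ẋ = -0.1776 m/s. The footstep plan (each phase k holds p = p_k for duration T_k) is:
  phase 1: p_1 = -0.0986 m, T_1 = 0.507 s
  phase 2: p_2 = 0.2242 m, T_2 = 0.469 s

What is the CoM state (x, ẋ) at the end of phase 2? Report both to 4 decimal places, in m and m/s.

phase 1: p=-0.0986, T=0.507, ωT=1.642224, cosh=2.680097, sinh=2.486548; start (x,ẋ)=(0.056000, -0.177600) → end (x,ẋ)=(0.179406, 0.769191)
phase 2: p=0.2242, T=0.469, ωT=1.519138, cosh=2.393593, sinh=2.174692; start (x,ẋ)=(0.179406, 0.769191) → end (x,ẋ)=(0.633406, 1.525595)

x = 0.6334, ẋ = 1.5256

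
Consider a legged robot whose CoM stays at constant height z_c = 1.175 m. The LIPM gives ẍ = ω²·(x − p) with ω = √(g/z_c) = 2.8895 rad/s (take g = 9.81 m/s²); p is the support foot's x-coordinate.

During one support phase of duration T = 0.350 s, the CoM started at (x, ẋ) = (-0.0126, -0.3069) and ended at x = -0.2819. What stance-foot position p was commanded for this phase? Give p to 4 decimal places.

p = 0.2437

ωT = 2.8895·0.350 = 1.011325; cosh(ωT) = 1.556489, sinh(ωT) = 1.192752
x(T) = p + (x₀−p)·cosh(ωT) + (ẋ₀/ω)·sinh(ωT) ⇒ p·(1 − cosh) = x(T) − x₀·cosh − (ẋ₀/ω)·sinh
numerator   = -0.2819 − (-0.0126)·1.556489 − (-0.3069/2.8895)·1.192752 = -0.135603
denominator = 1 − 1.556489 = -0.556489
p = -0.135603 / -0.556489 = 0.2437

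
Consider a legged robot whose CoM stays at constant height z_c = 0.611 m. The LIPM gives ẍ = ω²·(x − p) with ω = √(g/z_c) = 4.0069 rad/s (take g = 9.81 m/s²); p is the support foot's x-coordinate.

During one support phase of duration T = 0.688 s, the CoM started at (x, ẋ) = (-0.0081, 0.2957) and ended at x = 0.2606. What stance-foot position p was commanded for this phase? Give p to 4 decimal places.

ωT = 4.0069·0.688 = 2.756747; cosh(ωT) = 7.906015, sinh(ωT) = 7.842517
x(T) = p + (x₀−p)·cosh(ωT) + (ẋ₀/ω)·sinh(ωT) ⇒ p·(1 − cosh) = x(T) − x₀·cosh − (ẋ₀/ω)·sinh
numerator   = 0.2606 − (-0.0081)·7.906015 − (0.2957/4.0069)·7.842517 = -0.254121
denominator = 1 − 7.906015 = -6.906015
p = -0.254121 / -6.906015 = 0.0368

p = 0.0368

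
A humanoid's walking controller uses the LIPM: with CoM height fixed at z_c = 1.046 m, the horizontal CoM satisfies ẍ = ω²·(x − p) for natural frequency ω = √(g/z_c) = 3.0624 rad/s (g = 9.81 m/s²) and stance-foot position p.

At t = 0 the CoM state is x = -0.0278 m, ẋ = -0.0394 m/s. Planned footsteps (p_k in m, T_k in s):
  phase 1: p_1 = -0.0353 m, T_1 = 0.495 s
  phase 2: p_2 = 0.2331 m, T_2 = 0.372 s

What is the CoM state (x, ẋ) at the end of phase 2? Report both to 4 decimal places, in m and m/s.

x = -0.2666, ẋ = -1.2715

phase 1: p=-0.0353, T=0.495, ωT=1.515888, cosh=2.386538, sinh=2.166925; start (x,ẋ)=(-0.027800, -0.039400) → end (x,ẋ)=(-0.045280, -0.044260)
phase 2: p=0.2331, T=0.372, ωT=1.139213, cosh=1.722189, sinh=1.402119; start (x,ẋ)=(-0.045280, -0.044260) → end (x,ẋ)=(-0.266587, -1.271545)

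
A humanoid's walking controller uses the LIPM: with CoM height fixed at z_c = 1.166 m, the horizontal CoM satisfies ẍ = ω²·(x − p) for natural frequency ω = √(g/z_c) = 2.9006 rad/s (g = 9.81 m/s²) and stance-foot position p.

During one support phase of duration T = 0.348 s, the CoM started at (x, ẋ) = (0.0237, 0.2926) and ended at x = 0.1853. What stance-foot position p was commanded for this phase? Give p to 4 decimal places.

p = -0.0513

ωT = 2.9006·0.348 = 1.009409; cosh(ωT) = 1.554206, sinh(ωT) = 1.189772
x(T) = p + (x₀−p)·cosh(ωT) + (ẋ₀/ω)·sinh(ωT) ⇒ p·(1 − cosh) = x(T) − x₀·cosh − (ẋ₀/ω)·sinh
numerator   = 0.1853 − (0.0237)·1.554206 − (0.2926/2.9006)·1.189772 = 0.028446
denominator = 1 − 1.554206 = -0.554206
p = 0.028446 / -0.554206 = -0.0513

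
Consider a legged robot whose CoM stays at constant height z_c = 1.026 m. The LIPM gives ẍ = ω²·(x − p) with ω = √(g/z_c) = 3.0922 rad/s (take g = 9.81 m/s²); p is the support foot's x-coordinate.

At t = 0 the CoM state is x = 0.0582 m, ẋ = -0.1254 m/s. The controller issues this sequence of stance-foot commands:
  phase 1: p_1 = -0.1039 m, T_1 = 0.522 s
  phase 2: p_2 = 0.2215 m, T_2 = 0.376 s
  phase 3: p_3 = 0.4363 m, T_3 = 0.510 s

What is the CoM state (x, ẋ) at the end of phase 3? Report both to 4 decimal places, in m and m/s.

phase 1: p=-0.1039, T=0.522, ωT=1.614128, cosh=2.611286, sinh=2.412222; start (x,ẋ)=(0.058200, -0.125400) → end (x,ẋ)=(0.221565, 0.881660)
phase 2: p=0.2215, T=0.376, ωT=1.162667, cosh=1.755552, sinh=1.442901; start (x,ẋ)=(0.221565, 0.881660) → end (x,ẋ)=(0.633020, 1.548091)
phase 3: p=0.4363, T=0.510, ωT=1.577022, cosh=2.523554, sinh=2.316965; start (x,ẋ)=(0.633020, 1.548091) → end (x,ẋ)=(2.092707, 5.316094)

x = 2.0927, ẋ = 5.3161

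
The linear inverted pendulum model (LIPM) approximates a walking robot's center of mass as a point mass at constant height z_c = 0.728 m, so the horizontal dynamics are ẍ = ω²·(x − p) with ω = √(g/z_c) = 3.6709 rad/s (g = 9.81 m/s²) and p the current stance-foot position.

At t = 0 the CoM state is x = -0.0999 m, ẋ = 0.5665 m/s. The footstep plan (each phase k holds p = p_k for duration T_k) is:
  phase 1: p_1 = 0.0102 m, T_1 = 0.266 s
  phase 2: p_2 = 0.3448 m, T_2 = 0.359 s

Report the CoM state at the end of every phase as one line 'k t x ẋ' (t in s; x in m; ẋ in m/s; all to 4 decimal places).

phase 1: p=0.0102, T=0.266, ωT=0.976459, cosh=1.515841, sinh=1.139198; start (x,ẋ)=(-0.099900, 0.566500) → end (x,ẋ)=(0.019109, 0.398298)
phase 2: p=0.3448, T=0.359, ωT=1.317853, cosh=2.001551, sinh=1.733842; start (x,ẋ)=(0.019109, 0.398298) → end (x,ẋ)=(-0.118962, -1.275730)

1 0.2660 0.0191 0.3983
2 0.6250 -0.1190 -1.2757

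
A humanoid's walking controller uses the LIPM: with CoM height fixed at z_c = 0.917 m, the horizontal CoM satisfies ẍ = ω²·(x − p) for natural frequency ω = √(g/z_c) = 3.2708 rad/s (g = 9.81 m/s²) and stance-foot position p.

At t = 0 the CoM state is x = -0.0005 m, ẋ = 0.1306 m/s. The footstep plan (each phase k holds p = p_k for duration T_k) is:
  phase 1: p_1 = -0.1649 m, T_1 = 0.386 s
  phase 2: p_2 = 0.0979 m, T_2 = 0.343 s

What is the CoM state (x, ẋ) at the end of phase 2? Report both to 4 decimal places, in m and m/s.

x = 0.7661, ẋ = 2.4280

phase 1: p=-0.1649, T=0.386, ωT=1.262529, cosh=1.908643, sinh=1.625705; start (x,ẋ)=(-0.000500, 0.130600) → end (x,ẋ)=(0.213794, 1.123442)
phase 2: p=0.0979, T=0.343, ωT=1.121884, cosh=1.698150, sinh=1.372485; start (x,ẋ)=(0.213794, 1.123442) → end (x,ẋ)=(0.766121, 2.428035)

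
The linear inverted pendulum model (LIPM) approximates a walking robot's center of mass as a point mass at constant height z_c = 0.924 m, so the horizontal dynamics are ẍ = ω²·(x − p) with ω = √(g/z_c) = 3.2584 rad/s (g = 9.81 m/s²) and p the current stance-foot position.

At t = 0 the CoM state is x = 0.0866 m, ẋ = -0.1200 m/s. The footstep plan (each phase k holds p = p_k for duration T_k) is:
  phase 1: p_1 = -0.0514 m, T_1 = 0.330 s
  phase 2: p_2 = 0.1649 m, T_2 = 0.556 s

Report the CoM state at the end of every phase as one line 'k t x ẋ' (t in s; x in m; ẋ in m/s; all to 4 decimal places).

phase 1: p=-0.0514, T=0.330, ωT=1.075272, cosh=1.635997, sinh=1.294793; start (x,ẋ)=(0.086600, -0.120000) → end (x,ẋ)=(0.126683, 0.385896)
phase 2: p=0.1649, T=0.556, ωT=1.811670, cosh=3.142022, sinh=2.978641; start (x,ẋ)=(0.126683, 0.385896) → end (x,ẋ)=(0.397585, 0.841575)

1 0.3300 0.1267 0.3859
2 0.8860 0.3976 0.8416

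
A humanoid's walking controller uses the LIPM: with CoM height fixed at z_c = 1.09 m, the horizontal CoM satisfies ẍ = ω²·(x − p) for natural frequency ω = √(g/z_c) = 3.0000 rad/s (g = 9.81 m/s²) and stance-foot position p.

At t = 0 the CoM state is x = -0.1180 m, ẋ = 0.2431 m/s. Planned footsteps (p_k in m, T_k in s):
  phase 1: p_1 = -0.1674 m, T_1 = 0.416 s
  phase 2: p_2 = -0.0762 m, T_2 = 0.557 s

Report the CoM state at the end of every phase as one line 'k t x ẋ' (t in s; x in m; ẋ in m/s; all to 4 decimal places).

1 0.4160 0.0552 0.6951
2 0.9730 0.8799 2.9248

phase 1: p=-0.1674, T=0.416, ωT=1.248000, cosh=1.885224, sinh=1.598145; start (x,ẋ)=(-0.118000, 0.243100) → end (x,ẋ)=(0.055233, 0.695143)
phase 2: p=-0.0762, T=0.557, ωT=1.671000, cosh=2.752771, sinh=2.564712; start (x,ẋ)=(0.055233, 0.695143) → end (x,ẋ)=(0.879886, 2.924834)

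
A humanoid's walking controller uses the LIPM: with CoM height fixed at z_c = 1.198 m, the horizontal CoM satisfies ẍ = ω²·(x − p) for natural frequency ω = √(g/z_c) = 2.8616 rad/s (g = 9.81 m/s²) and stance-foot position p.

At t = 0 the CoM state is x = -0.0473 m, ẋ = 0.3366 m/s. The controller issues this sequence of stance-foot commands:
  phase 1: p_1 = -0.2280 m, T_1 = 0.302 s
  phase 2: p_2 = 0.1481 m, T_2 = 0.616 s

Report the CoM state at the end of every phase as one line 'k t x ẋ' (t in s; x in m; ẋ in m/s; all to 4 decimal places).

1 0.3020 0.1393 0.9749
2 0.9180 1.0852 2.8533

phase 1: p=-0.2280, T=0.302, ωT=0.864203, cosh=1.397251, sinh=0.975864; start (x,ẋ)=(-0.047300, 0.336600) → end (x,ẋ)=(0.139271, 0.974925)
phase 2: p=0.1481, T=0.616, ωT=1.762746, cosh=2.999996, sinh=2.828422; start (x,ẋ)=(0.139271, 0.974925) → end (x,ẋ)=(1.085234, 2.853308)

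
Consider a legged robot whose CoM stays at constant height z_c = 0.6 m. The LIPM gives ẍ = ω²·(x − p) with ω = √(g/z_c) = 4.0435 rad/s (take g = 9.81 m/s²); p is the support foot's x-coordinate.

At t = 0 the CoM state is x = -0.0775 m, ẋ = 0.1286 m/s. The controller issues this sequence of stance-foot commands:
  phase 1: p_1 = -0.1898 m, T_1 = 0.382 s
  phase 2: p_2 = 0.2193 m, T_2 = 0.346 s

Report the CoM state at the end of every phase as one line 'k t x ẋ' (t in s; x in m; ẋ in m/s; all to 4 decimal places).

1 0.3820 0.1564 1.3306
2 0.7280 0.7102 2.3760

phase 1: p=-0.1898, T=0.382, ωT=1.544617, cosh=2.449785, sinh=2.236391; start (x,ẋ)=(-0.077500, 0.128600) → end (x,ẋ)=(0.156437, 1.330554)
phase 2: p=0.2193, T=0.346, ωT=1.399051, cosh=2.149092, sinh=1.902261; start (x,ẋ)=(0.156437, 1.330554) → end (x,ẋ)=(0.710160, 2.375957)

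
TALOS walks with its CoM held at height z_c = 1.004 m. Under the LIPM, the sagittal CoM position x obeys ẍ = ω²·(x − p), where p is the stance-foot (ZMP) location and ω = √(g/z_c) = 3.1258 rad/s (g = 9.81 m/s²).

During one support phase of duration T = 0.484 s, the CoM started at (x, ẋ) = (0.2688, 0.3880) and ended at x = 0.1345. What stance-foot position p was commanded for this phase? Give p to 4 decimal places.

p = 0.5604

ωT = 3.1258·0.484 = 1.512887; cosh(ωT) = 2.380046, sinh(ωT) = 2.159773
x(T) = p + (x₀−p)·cosh(ωT) + (ẋ₀/ω)·sinh(ωT) ⇒ p·(1 − cosh) = x(T) − x₀·cosh − (ẋ₀/ω)·sinh
numerator   = 0.1345 − (0.2688)·2.380046 − (0.3880/3.1258)·2.159773 = -0.773345
denominator = 1 − 2.380046 = -1.380046
p = -0.773345 / -1.380046 = 0.5604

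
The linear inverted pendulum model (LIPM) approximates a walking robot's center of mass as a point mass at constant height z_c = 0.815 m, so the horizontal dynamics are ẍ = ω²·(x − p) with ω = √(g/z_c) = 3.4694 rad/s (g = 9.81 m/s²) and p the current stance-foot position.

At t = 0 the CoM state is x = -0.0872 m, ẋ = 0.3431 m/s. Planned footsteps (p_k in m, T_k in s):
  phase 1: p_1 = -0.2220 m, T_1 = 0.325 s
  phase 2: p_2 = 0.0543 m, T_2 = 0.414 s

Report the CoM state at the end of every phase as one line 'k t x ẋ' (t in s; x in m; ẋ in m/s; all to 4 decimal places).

phase 1: p=-0.2220, T=0.325, ωT=1.127555, cosh=1.705960, sinh=1.382136; start (x,ẋ)=(-0.087200, 0.343100) → end (x,ẋ)=(0.144647, 1.231706)
phase 2: p=0.0543, T=0.414, ωT=1.436332, cosh=2.221520, sinh=1.983721; start (x,ẋ)=(0.144647, 1.231706) → end (x,ẋ)=(0.959269, 3.358058)

1 0.3250 0.1446 1.2317
2 0.7390 0.9593 3.3581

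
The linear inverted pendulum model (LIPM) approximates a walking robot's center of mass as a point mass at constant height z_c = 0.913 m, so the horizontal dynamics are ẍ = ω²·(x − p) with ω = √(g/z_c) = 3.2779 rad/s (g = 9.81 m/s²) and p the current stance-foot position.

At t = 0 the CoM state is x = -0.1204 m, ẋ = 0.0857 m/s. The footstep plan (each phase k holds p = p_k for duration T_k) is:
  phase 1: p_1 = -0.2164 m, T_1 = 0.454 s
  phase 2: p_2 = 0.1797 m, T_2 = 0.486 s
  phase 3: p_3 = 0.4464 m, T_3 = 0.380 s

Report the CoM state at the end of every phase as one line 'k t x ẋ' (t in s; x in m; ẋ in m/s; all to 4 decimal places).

1 0.4540 0.0620 0.8608
2 0.9400 0.4973 1.2947
3 1.3200 1.1717 2.7019

phase 1: p=-0.2164, T=0.454, ωT=1.488167, cosh=2.327377, sinh=2.101591; start (x,ẋ)=(-0.120400, 0.085700) → end (x,ẋ)=(0.061974, 0.860781)
phase 2: p=0.1797, T=0.486, ωT=1.593059, cosh=2.561039, sinh=2.357736; start (x,ẋ)=(0.061974, 0.860781) → end (x,ẋ)=(0.497344, 1.294657)
phase 3: p=0.4464, T=0.380, ωT=1.245602, cosh=1.881397, sinh=1.593629; start (x,ẋ)=(0.497344, 1.294657) → end (x,ẋ)=(1.171674, 2.701882)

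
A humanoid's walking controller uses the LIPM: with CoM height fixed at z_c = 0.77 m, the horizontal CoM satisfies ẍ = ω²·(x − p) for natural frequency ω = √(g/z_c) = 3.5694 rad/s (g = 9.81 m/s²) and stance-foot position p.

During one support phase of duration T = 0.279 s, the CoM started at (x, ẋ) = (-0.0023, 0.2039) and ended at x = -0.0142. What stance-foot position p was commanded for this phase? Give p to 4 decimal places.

ωT = 3.5694·0.279 = 0.995863; cosh(ωT) = 1.538232, sinh(ωT) = 1.168827
x(T) = p + (x₀−p)·cosh(ωT) + (ẋ₀/ω)·sinh(ωT) ⇒ p·(1 − cosh) = x(T) − x₀·cosh − (ẋ₀/ω)·sinh
numerator   = -0.0142 − (-0.0023)·1.538232 − (0.2039/3.5694)·1.168827 = -0.077431
denominator = 1 − 1.538232 = -0.538232
p = -0.077431 / -0.538232 = 0.1439

p = 0.1439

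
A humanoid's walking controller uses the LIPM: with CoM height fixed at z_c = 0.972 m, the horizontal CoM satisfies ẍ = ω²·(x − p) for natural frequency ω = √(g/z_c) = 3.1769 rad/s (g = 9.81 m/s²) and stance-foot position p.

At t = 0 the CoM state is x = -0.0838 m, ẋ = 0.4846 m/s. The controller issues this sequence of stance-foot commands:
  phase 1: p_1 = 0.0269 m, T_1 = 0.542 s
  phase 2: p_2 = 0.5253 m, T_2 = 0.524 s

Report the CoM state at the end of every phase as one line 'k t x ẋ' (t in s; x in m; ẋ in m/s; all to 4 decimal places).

phase 1: p=0.0269, T=0.542, ωT=1.721880, cosh=2.886883, sinh=2.708153; start (x,ẋ)=(-0.083800, 0.484600) → end (x,ẋ)=(0.120420, 0.446573)
phase 2: p=0.5253, T=0.524, ωT=1.664696, cosh=2.736656, sinh=2.547408; start (x,ẋ)=(0.120420, 0.446573) → end (x,ẋ)=(-0.224632, -2.054522)

1 0.5420 0.1204 0.4466
2 1.0660 -0.2246 -2.0545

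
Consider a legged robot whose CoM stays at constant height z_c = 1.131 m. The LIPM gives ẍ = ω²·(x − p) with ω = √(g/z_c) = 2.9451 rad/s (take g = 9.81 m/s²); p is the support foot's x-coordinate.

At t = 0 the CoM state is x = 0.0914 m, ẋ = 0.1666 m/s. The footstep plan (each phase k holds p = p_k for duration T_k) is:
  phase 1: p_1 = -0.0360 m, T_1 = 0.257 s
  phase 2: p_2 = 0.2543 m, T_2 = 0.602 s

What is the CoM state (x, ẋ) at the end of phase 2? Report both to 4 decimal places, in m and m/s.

x = 0.5323, ẋ = 0.9474

phase 1: p=-0.0360, T=0.257, ωT=0.756891, cosh=1.300380, sinh=0.831258; start (x,ẋ)=(0.091400, 0.166600) → end (x,ẋ)=(0.176691, 0.528536)
phase 2: p=0.2543, T=0.602, ωT=1.772950, cosh=3.029015, sinh=2.859184; start (x,ẋ)=(0.176691, 0.528536) → end (x,ẋ)=(0.532340, 0.947435)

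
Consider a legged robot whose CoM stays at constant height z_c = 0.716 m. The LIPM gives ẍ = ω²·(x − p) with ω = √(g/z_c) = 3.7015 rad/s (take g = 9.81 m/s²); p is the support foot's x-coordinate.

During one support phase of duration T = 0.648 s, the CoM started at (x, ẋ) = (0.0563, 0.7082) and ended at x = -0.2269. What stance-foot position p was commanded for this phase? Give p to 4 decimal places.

ωT = 3.7015·0.648 = 2.398572; cosh(ωT) = 5.549147, sinh(ωT) = 5.458299
x(T) = p + (x₀−p)·cosh(ωT) + (ẋ₀/ω)·sinh(ωT) ⇒ p·(1 − cosh) = x(T) − x₀·cosh − (ẋ₀/ω)·sinh
numerator   = -0.2269 − (0.0563)·5.549147 − (0.7082/3.7015)·5.458299 = -1.583642
denominator = 1 − 5.549147 = -4.549147
p = -1.583642 / -4.549147 = 0.3481

p = 0.3481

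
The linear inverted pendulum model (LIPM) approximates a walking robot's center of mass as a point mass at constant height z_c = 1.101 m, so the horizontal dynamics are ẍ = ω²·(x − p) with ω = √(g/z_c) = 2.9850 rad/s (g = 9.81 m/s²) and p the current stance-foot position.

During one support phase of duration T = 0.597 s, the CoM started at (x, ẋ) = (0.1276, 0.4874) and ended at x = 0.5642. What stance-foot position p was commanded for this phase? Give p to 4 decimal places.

ωT = 2.9850·0.597 = 1.782045; cosh(ωT) = 3.055145, sinh(ωT) = 2.886851
x(T) = p + (x₀−p)·cosh(ωT) + (ẋ₀/ω)·sinh(ωT) ⇒ p·(1 − cosh) = x(T) − x₀·cosh − (ẋ₀/ω)·sinh
numerator   = 0.5642 − (0.1276)·3.055145 − (0.4874/2.9850)·2.886851 = -0.297010
denominator = 1 − 3.055145 = -2.055145
p = -0.297010 / -2.055145 = 0.1445

p = 0.1445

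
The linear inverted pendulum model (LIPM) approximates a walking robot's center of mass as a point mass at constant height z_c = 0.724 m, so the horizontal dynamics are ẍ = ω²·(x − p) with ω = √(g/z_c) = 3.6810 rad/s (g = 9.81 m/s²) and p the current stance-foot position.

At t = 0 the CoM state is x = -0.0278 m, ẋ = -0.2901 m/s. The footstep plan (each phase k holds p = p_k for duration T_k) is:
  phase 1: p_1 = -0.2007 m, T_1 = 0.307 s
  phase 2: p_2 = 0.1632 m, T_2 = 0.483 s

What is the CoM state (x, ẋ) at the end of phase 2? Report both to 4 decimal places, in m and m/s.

x = -0.0755, ẋ = -0.7029

phase 1: p=-0.2007, T=0.307, ωT=1.130067, cosh=1.709438, sinh=1.386426; start (x,ẋ)=(-0.027800, -0.290100) → end (x,ẋ)=(-0.014403, 0.386476)
phase 2: p=0.1632, T=0.483, ωT=1.777923, cosh=3.043271, sinh=2.874282; start (x,ẋ)=(-0.014403, 0.386476) → end (x,ẋ)=(-0.075516, -0.702926)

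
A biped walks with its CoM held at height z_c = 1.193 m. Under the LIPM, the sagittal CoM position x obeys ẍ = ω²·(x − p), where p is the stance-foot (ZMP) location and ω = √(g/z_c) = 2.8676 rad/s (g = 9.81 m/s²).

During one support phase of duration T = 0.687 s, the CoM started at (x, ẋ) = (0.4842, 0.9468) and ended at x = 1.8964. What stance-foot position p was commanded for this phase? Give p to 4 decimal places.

ωT = 2.8676·0.687 = 1.970041; cosh(ωT) = 3.655212, sinh(ωT) = 3.515760
x(T) = p + (x₀−p)·cosh(ωT) + (ẋ₀/ω)·sinh(ωT) ⇒ p·(1 − cosh) = x(T) − x₀·cosh − (ẋ₀/ω)·sinh
numerator   = 1.8964 − (0.4842)·3.655212 − (0.9468/2.8676)·3.515760 = -1.034258
denominator = 1 − 3.655212 = -2.655212
p = -1.034258 / -2.655212 = 0.3895

p = 0.3895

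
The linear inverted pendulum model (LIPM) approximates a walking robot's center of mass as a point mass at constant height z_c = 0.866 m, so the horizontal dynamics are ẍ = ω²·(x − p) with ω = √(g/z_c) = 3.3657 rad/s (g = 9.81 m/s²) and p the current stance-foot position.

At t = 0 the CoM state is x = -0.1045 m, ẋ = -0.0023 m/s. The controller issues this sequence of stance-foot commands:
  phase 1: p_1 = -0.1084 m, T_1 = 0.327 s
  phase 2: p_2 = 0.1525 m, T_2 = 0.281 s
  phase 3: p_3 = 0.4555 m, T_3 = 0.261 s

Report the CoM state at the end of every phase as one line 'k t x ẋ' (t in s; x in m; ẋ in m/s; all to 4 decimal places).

1 0.3270 -0.1028 0.0137
2 0.6080 -0.2213 -0.9190
3 0.8690 -0.7716 -3.5655

phase 1: p=-0.1084, T=0.327, ωT=1.100584, cosh=1.669299, sinh=1.336622; start (x,ẋ)=(-0.104500, -0.002300) → end (x,ẋ)=(-0.102803, 0.013705)
phase 2: p=0.1525, T=0.281, ωT=0.945762, cosh=1.481579, sinh=1.093195; start (x,ẋ)=(-0.102803, 0.013705) → end (x,ẋ)=(-0.221300, -0.919048)
phase 3: p=0.4555, T=0.261, ωT=0.878448, cosh=1.411294, sinh=0.995866; start (x,ẋ)=(-0.221300, -0.919048) → end (x,ẋ)=(-0.771598, -3.565537)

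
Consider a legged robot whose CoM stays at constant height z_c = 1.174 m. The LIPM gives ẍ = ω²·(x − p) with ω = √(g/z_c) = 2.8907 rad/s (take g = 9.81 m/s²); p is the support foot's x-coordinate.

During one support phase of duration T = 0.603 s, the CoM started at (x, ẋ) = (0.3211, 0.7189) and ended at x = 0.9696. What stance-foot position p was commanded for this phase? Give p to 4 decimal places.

ωT = 2.8907·0.603 = 1.743092; cosh(ωT) = 2.944983, sinh(ωT) = 2.770004
x(T) = p + (x₀−p)·cosh(ωT) + (ẋ₀/ω)·sinh(ωT) ⇒ p·(1 − cosh) = x(T) − x₀·cosh − (ẋ₀/ω)·sinh
numerator   = 0.9696 − (0.3211)·2.944983 − (0.7189/2.8907)·2.770004 = -0.664918
denominator = 1 − 2.944983 = -1.944983
p = -0.664918 / -1.944983 = 0.3419

p = 0.3419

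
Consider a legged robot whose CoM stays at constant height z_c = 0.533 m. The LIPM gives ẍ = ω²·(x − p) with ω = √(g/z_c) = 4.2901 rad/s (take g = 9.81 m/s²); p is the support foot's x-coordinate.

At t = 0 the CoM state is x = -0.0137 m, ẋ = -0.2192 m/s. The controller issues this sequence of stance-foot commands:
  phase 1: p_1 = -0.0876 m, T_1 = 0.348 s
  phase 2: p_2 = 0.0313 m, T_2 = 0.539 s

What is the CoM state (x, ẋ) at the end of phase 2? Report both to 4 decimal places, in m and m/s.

x = -0.0611, ẋ = -0.3578

phase 1: p=-0.0876, T=0.348, ωT=1.492955, cosh=2.337467, sinh=2.112759; start (x,ẋ)=(-0.013700, -0.219200) → end (x,ẋ)=(-0.022811, 0.157453)
phase 2: p=0.0313, T=0.539, ωT=2.312364, cosh=5.098647, sinh=4.999620; start (x,ẋ)=(-0.022811, 0.157453) → end (x,ẋ)=(-0.061101, -0.357829)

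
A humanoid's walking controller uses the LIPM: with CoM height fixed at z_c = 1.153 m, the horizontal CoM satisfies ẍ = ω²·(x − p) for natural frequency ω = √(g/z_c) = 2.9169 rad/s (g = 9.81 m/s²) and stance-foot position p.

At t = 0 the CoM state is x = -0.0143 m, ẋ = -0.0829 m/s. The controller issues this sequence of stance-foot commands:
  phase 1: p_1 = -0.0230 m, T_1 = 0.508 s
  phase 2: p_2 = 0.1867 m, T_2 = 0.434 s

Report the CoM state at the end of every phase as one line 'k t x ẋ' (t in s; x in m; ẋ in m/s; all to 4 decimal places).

1 0.5080 -0.0622 -0.1389
2 0.9420 -0.3674 -1.4507

phase 1: p=-0.0230, T=0.508, ωT=1.481785, cosh=2.314013, sinh=2.086782; start (x,ẋ)=(-0.014300, -0.082900) → end (x,ẋ)=(-0.062176, -0.138875)
phase 2: p=0.1867, T=0.434, ωT=1.265935, cosh=1.914191, sinh=1.632215; start (x,ẋ)=(-0.062176, -0.138875) → end (x,ẋ)=(-0.367406, -1.450733)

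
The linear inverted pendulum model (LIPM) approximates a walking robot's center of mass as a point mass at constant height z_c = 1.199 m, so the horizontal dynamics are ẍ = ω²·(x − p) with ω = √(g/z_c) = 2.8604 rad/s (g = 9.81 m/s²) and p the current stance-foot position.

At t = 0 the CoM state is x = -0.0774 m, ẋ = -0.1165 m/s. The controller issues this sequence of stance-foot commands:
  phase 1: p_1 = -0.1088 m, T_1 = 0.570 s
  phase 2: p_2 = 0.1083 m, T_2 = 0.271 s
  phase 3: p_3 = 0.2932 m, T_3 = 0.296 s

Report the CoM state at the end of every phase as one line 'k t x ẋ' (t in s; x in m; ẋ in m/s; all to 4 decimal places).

phase 1: p=-0.1088, T=0.570, ωT=1.630428, cosh=2.650953, sinh=2.455107; start (x,ẋ)=(-0.077400, -0.116500) → end (x,ẋ)=(-0.125553, -0.088327)
phase 2: p=0.1083, T=0.271, ωT=0.775168, cosh=1.315792, sinh=0.855166; start (x,ẋ)=(-0.125553, -0.088327) → end (x,ẋ)=(-0.225809, -0.688251)
phase 3: p=0.2932, T=0.296, ωT=0.846678, cosh=1.380363, sinh=0.951526; start (x,ẋ)=(-0.225809, -0.688251) → end (x,ẋ)=(-0.652170, -2.362646)

1 0.5700 -0.1256 -0.0883
2 0.8410 -0.2258 -0.6883
3 1.1370 -0.6522 -2.3626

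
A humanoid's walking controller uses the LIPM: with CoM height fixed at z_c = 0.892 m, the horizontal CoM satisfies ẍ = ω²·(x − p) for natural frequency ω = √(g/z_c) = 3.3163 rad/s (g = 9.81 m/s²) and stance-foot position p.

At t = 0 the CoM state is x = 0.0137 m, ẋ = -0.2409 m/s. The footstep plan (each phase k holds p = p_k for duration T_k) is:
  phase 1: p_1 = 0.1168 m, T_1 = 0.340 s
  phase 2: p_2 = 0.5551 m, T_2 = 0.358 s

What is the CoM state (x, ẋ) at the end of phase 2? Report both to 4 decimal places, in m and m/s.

x = -1.1211, ẋ = -5.1054

phase 1: p=0.1168, T=0.340, ωT=1.127542, cosh=1.705942, sinh=1.382114; start (x,ẋ)=(0.013700, -0.240900) → end (x,ẋ)=(-0.159481, -0.883521)
phase 2: p=0.5551, T=0.358, ωT=1.187235, cosh=1.791535, sinh=1.486471; start (x,ẋ)=(-0.159481, -0.883521) → end (x,ẋ)=(-1.121119, -5.105447)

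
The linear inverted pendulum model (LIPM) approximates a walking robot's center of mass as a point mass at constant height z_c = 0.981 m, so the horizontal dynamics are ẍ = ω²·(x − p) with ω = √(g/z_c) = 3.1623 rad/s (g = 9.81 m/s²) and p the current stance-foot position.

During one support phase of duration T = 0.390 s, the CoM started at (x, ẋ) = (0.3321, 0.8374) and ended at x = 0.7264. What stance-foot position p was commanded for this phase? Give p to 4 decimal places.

p = 0.3572

ωT = 3.1623·0.390 = 1.233297; cosh(ωT) = 1.861929, sinh(ωT) = 1.570599
x(T) = p + (x₀−p)·cosh(ωT) + (ẋ₀/ω)·sinh(ωT) ⇒ p·(1 − cosh) = x(T) − x₀·cosh − (ẋ₀/ω)·sinh
numerator   = 0.7264 − (0.3321)·1.861929 − (0.8374/3.1623)·1.570599 = -0.307853
denominator = 1 − 1.861929 = -0.861929
p = -0.307853 / -0.861929 = 0.3572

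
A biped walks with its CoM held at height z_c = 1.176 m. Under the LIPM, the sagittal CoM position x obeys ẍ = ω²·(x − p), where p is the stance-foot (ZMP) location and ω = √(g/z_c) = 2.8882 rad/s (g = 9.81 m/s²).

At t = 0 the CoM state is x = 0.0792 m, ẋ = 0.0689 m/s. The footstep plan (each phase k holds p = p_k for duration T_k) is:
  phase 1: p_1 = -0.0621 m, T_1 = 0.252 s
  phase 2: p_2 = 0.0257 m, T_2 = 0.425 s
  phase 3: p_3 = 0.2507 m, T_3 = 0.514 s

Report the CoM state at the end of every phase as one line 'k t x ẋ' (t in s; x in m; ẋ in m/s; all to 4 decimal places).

phase 1: p=-0.0621, T=0.252, ωT=0.727826, cosh=1.276766, sinh=0.793809; start (x,ẋ)=(0.079200, 0.068900) → end (x,ẋ)=(0.137244, 0.411925)
phase 2: p=0.0257, T=0.425, ωT=1.227485, cosh=1.852832, sinh=1.559804; start (x,ẋ)=(0.137244, 0.411925) → end (x,ẋ)=(0.454837, 1.265736)
phase 3: p=0.2507, T=0.514, ωT=1.484535, cosh=2.319760, sinh=2.093152; start (x,ẋ)=(0.454837, 1.265736) → end (x,ẋ)=(1.641559, 4.170298)

1 0.2520 0.1372 0.4119
2 0.6770 0.4548 1.2657
3 1.1910 1.6416 4.1703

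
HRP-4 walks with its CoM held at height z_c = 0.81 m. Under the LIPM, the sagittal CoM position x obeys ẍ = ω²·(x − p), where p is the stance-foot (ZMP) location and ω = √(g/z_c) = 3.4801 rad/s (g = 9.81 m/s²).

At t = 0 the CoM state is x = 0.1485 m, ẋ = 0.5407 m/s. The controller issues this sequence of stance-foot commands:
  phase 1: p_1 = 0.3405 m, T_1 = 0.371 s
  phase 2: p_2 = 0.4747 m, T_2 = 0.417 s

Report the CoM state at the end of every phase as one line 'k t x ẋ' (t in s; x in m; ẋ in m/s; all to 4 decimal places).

1 0.3710 0.2261 -0.0656
2 0.7880 -0.1229 -1.8925

phase 1: p=0.3405, T=0.371, ωT=1.291117, cosh=1.955905, sinh=1.680942; start (x,ẋ)=(0.148500, 0.540700) → end (x,ẋ)=(0.226133, -0.065612)
phase 2: p=0.4747, T=0.417, ωT=1.451202, cosh=2.251265, sinh=2.016976; start (x,ẋ)=(0.226133, -0.065612) → end (x,ẋ)=(-0.122918, -1.892475)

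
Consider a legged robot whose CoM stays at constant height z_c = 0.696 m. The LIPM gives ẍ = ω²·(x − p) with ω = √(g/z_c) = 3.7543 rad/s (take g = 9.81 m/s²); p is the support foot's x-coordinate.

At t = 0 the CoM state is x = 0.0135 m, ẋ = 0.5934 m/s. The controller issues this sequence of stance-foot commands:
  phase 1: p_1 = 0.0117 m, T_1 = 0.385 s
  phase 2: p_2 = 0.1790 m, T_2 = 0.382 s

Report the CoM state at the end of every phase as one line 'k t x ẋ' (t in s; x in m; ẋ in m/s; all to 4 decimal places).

phase 1: p=0.0117, T=0.385, ωT=1.445406, cosh=2.239612, sinh=2.003961; start (x,ẋ)=(0.013500, 0.593400) → end (x,ẋ)=(0.332475, 1.342528)
phase 2: p=0.1790, T=0.382, ωT=1.434143, cosh=2.217183, sinh=1.978863; start (x,ẋ)=(0.332475, 1.342528) → end (x,ẋ)=(1.226918, 4.116832)

1 0.3850 0.3325 1.3425
2 0.7670 1.2269 4.1168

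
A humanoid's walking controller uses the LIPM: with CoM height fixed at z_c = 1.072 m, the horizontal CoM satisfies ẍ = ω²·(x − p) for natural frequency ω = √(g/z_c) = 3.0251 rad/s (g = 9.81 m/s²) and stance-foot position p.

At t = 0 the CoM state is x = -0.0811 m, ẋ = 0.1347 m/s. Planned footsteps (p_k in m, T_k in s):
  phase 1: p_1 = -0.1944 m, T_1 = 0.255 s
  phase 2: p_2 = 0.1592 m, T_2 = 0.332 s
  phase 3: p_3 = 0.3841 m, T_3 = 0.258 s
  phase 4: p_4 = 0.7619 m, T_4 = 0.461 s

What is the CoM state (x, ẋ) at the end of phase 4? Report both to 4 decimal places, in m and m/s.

x = -1.2034, ẋ = -5.5439

phase 1: p=-0.1944, T=0.255, ωT=0.771401, cosh=1.312579, sinh=0.850214; start (x,ẋ)=(-0.081100, 0.134700) → end (x,ẋ)=(-0.007827, 0.468210)
phase 2: p=0.1592, T=0.332, ωT=1.004333, cosh=1.548188, sinh=1.181899; start (x,ẋ)=(-0.007827, 0.468210) → end (x,ẋ)=(0.083539, 0.127695)
phase 3: p=0.3841, T=0.258, ωT=0.780476, cosh=1.320349, sinh=0.862161; start (x,ẋ)=(0.083539, 0.127695) → end (x,ẋ)=(0.023649, -0.615297)
phase 4: p=0.7619, T=0.461, ωT=1.394571, cosh=2.140592, sinh=1.892652; start (x,ẋ)=(0.023649, -0.615297) → end (x,ẋ)=(-1.203355, -5.543931)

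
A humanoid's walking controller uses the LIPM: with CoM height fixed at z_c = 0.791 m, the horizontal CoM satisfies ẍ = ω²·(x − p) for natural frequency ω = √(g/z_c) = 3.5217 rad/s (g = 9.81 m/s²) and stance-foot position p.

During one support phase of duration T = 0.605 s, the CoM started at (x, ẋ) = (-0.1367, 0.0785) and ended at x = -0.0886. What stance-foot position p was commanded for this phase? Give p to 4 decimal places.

ωT = 3.5217·0.605 = 2.130628; cosh(ωT) = 4.269460, sinh(ωT) = 4.150697
x(T) = p + (x₀−p)·cosh(ωT) + (ẋ₀/ω)·sinh(ωT) ⇒ p·(1 − cosh) = x(T) − x₀·cosh − (ẋ₀/ω)·sinh
numerator   = -0.0886 − (-0.1367)·4.269460 − (0.0785/3.5217)·4.150697 = 0.402515
denominator = 1 − 4.269460 = -3.269460
p = 0.402515 / -3.269460 = -0.1231

p = -0.1231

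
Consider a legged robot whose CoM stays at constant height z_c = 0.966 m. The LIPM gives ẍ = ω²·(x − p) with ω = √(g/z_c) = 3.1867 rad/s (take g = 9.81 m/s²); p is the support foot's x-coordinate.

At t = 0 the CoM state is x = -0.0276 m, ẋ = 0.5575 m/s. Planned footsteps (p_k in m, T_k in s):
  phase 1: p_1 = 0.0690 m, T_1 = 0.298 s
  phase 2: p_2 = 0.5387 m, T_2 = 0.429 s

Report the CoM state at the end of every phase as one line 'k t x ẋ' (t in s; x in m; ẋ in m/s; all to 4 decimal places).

phase 1: p=0.0690, T=0.298, ωT=0.949637, cosh=1.485826, sinh=1.098944; start (x,ẋ)=(-0.027600, 0.557500) → end (x,ẋ)=(0.117725, 0.490054)
phase 2: p=0.5387, T=0.429, ωT=1.367094, cosh=2.089389, sinh=1.834543; start (x,ẋ)=(0.117725, 0.490054) → end (x,ẋ)=(-0.058763, -1.437164)

1 0.2980 0.1177 0.4901
2 0.7270 -0.0588 -1.4372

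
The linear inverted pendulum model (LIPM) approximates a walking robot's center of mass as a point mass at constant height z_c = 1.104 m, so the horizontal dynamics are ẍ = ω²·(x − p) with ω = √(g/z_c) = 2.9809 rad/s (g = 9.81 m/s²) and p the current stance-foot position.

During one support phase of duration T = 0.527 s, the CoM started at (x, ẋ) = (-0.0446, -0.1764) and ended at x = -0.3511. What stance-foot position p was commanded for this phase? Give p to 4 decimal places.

ωT = 2.9809·0.527 = 1.570934; cosh(ωT) = 2.509496, sinh(ωT) = 2.301645
x(T) = p + (x₀−p)·cosh(ωT) + (ẋ₀/ω)·sinh(ωT) ⇒ p·(1 − cosh) = x(T) − x₀·cosh − (ẋ₀/ω)·sinh
numerator   = -0.3511 − (-0.0446)·2.509496 − (-0.1764/2.9809)·2.301645 = -0.102973
denominator = 1 − 2.509496 = -1.509496
p = -0.102973 / -1.509496 = 0.0682

p = 0.0682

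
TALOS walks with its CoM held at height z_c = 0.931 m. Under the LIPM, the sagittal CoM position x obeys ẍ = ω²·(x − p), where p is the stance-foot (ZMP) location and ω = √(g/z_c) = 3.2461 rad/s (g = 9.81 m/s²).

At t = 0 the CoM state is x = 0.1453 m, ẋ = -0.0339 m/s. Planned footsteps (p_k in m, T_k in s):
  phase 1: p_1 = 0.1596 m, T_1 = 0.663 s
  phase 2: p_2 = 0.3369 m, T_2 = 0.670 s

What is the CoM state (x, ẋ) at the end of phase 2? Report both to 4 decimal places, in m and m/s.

x = -1.3902, ẋ = -5.5408

phase 1: p=0.1596, T=0.663, ωT=2.152164, cosh=4.359846, sinh=4.243613; start (x,ẋ)=(0.145300, -0.033900) → end (x,ẋ)=(0.052937, -0.344784)
phase 2: p=0.3369, T=0.670, ωT=2.174887, cosh=4.457406, sinh=4.343785; start (x,ẋ)=(0.052937, -0.344784) → end (x,ẋ)=(-1.390213, -5.540824)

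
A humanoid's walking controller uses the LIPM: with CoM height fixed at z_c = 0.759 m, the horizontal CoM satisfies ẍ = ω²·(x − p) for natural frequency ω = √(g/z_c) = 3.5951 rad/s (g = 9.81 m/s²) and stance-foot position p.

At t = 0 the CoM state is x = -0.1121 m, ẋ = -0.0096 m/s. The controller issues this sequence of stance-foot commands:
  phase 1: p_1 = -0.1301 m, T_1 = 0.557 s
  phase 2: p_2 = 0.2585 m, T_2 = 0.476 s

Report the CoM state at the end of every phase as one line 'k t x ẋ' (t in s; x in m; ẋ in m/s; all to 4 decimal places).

1 0.5570 -0.0719 0.1991
2 1.0330 -0.5377 -2.6118

phase 1: p=-0.1301, T=0.557, ωT=2.002471, cosh=3.771168, sinh=3.636167; start (x,ẋ)=(-0.112100, -0.009600) → end (x,ẋ)=(-0.071929, 0.199100)
phase 2: p=0.2585, T=0.476, ωT=1.711268, cosh=2.858306, sinh=2.677669; start (x,ẋ)=(-0.071929, 0.199100) → end (x,ẋ)=(-0.537674, -2.611779)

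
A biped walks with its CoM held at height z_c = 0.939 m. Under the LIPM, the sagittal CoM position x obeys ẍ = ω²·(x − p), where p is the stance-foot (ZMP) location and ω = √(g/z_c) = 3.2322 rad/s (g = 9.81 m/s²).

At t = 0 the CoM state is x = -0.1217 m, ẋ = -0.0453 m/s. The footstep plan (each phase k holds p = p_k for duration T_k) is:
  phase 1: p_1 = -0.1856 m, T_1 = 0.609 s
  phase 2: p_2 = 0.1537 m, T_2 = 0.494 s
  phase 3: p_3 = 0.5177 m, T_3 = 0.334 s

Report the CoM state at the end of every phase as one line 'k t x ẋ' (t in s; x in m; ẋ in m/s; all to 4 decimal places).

phase 1: p=-0.1856, T=0.609, ωT=1.968410, cosh=3.649481, sinh=3.509802; start (x,ẋ)=(-0.121700, -0.045300) → end (x,ẋ)=(-0.001589, 0.559585)
phase 2: p=0.1537, T=0.494, ωT=1.596707, cosh=2.569655, sinh=2.367093; start (x,ẋ)=(-0.001589, 0.559585) → end (x,ẋ)=(0.164471, 0.249837)
phase 3: p=0.5177, T=0.334, ωT=1.079555, cosh=1.641558, sinh=1.301811; start (x,ẋ)=(0.164471, 0.249837) → end (x,ẋ)=(0.038480, -1.076162)

1 0.6090 -0.0016 0.5596
2 1.1030 0.1645 0.2498
3 1.4370 0.0385 -1.0762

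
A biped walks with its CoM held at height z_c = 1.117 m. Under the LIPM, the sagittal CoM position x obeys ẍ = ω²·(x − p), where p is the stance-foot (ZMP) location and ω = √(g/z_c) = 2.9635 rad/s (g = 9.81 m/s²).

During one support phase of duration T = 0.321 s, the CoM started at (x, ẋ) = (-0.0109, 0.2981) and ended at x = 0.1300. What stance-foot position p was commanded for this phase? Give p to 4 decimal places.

p = -0.0726

ωT = 2.9635·0.321 = 0.951283; cosh(ωT) = 1.487638, sinh(ωT) = 1.101393
x(T) = p + (x₀−p)·cosh(ωT) + (ẋ₀/ω)·sinh(ωT) ⇒ p·(1 − cosh) = x(T) − x₀·cosh − (ẋ₀/ω)·sinh
numerator   = 0.1300 − (-0.0109)·1.487638 − (0.2981/2.9635)·1.101393 = 0.035426
denominator = 1 − 1.487638 = -0.487638
p = 0.035426 / -0.487638 = -0.0726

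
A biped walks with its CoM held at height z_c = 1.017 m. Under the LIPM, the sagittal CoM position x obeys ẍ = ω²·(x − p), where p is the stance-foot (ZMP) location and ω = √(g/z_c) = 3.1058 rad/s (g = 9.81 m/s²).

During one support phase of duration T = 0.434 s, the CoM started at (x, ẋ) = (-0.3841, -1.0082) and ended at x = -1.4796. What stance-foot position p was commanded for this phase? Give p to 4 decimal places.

ωT = 3.1058·0.434 = 1.347917; cosh(ωT) = 2.054590, sinh(ωT) = 1.794809
x(T) = p + (x₀−p)·cosh(ωT) + (ẋ₀/ω)·sinh(ωT) ⇒ p·(1 − cosh) = x(T) − x₀·cosh − (ẋ₀/ω)·sinh
numerator   = -1.4796 − (-0.3841)·2.054590 − (-1.0082/3.1058)·1.794809 = -0.107804
denominator = 1 − 2.054590 = -1.054590
p = -0.107804 / -1.054590 = 0.1022

p = 0.1022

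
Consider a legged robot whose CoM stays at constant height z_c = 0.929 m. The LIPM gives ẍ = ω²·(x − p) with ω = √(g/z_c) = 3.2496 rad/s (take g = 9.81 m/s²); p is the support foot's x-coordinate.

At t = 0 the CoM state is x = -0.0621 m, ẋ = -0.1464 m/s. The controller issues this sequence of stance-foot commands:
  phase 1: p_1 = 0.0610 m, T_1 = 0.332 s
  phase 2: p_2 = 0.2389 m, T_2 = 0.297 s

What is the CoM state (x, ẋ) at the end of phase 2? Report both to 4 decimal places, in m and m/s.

phase 1: p=0.0610, T=0.332, ωT=1.078867, cosh=1.640663, sinh=1.300683; start (x,ẋ)=(-0.062100, -0.146400) → end (x,ẋ)=(-0.199564, -0.760500)
phase 2: p=0.2389, T=0.297, ωT=0.965131, cosh=1.503033, sinh=1.122099; start (x,ẋ)=(-0.199564, -0.760500) → end (x,ẋ)=(-0.682729, -2.741858)

x = -0.6827, ẋ = -2.7419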